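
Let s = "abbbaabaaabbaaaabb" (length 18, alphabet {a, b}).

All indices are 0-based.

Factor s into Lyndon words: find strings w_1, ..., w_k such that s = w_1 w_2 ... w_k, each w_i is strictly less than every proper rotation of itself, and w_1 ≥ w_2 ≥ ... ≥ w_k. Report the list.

emit factor 1: 'abbb' (i=0, period=4)
emit factor 2: 'aab' (i=4, period=3)
emit factor 3: 'aaabb' (i=7, period=5)
emit factor 4: 'aaaabb' (i=12, period=6)

["abbb", "aab", "aaabb", "aaaabb"]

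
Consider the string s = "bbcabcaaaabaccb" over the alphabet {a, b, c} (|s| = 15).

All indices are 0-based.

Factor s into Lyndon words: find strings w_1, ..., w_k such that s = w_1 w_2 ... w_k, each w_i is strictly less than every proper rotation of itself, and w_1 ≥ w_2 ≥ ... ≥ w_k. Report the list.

["bbc", "abc", "aaaabaccb"]

emit factor 1: 'bbc' (i=0, period=3)
emit factor 2: 'abc' (i=3, period=3)
emit factor 3: 'aaaabaccb' (i=6, period=9)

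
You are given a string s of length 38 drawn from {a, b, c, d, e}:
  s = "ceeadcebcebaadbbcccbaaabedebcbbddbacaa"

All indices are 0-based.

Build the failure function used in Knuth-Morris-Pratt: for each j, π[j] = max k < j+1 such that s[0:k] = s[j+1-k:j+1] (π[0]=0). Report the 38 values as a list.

π[0] = 0
j=1 s[j]='e': π[1]=0 (border '')
j=2 s[j]='e': π[2]=0 (border '')
j=3 s[j]='a': π[3]=0 (border '')
j=4 s[j]='d': π[4]=0 (border '')
j=5 s[j]='c': π[5]=1 (border 'c')
j=6 s[j]='e': π[6]=2 (border 'ce')
j=7 s[j]='b': k: 2→0; π[7]=0 (border '')
j=8 s[j]='c': π[8]=1 (border 'c')
j=9 s[j]='e': π[9]=2 (border 'ce')
j=10 s[j]='b': k: 2→0; π[10]=0 (border '')
j=11 s[j]='a': π[11]=0 (border '')
j=12 s[j]='a': π[12]=0 (border '')
j=13 s[j]='d': π[13]=0 (border '')
j=14 s[j]='b': π[14]=0 (border '')
j=15 s[j]='b': π[15]=0 (border '')
j=16 s[j]='c': π[16]=1 (border 'c')
j=17 s[j]='c': k: 1→0; π[17]=1 (border 'c')
j=18 s[j]='c': k: 1→0; π[18]=1 (border 'c')
j=19 s[j]='b': k: 1→0; π[19]=0 (border '')
j=20 s[j]='a': π[20]=0 (border '')
j=21 s[j]='a': π[21]=0 (border '')
j=22 s[j]='a': π[22]=0 (border '')
j=23 s[j]='b': π[23]=0 (border '')
j=24 s[j]='e': π[24]=0 (border '')
j=25 s[j]='d': π[25]=0 (border '')
j=26 s[j]='e': π[26]=0 (border '')
j=27 s[j]='b': π[27]=0 (border '')
j=28 s[j]='c': π[28]=1 (border 'c')
j=29 s[j]='b': k: 1→0; π[29]=0 (border '')
j=30 s[j]='b': π[30]=0 (border '')
j=31 s[j]='d': π[31]=0 (border '')
j=32 s[j]='d': π[32]=0 (border '')
j=33 s[j]='b': π[33]=0 (border '')
j=34 s[j]='a': π[34]=0 (border '')
j=35 s[j]='c': π[35]=1 (border 'c')
j=36 s[j]='a': k: 1→0; π[36]=0 (border '')
j=37 s[j]='a': π[37]=0 (border '')

[0, 0, 0, 0, 0, 1, 2, 0, 1, 2, 0, 0, 0, 0, 0, 0, 1, 1, 1, 0, 0, 0, 0, 0, 0, 0, 0, 0, 1, 0, 0, 0, 0, 0, 0, 1, 0, 0]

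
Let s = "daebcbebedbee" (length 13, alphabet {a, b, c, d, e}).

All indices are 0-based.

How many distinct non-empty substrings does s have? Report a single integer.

80

sorted suffixes:
  #0 SA[0]=1  'aebcbebedbee'
  #1 SA[1]=3  'bcbebedbee'
  #2 SA[2]=5  'bebedbee'
  #3 SA[3]=7  'bedbee'
  #4 SA[4]=10  'bee'
  #5 SA[5]=4  'cbebedbee'
  #6 SA[6]=0  'daebcbebedbee'
  #7 SA[7]=9  'dbee'
  #8 SA[8]=12  'e'
  #9 SA[9]=2  'ebcbebedbee'
  #10 SA[10]=6  'ebedbee'
  #11 SA[11]=8  'edbee'
  #12 SA[12]=11  'ee'

SA = [1, 3, 5, 7, 10, 4, 0, 9, 12, 2, 6, 8, 11]
rank  pair      lcp
   1  s[1:],s[3:]  0  ''
   2  s[3:],s[5:]  1  'b'
   3  s[5:],s[7:]  2  'be'
   4  s[7:],s[10:]  2  'be'
   5  s[10:],s[4:]  0  ''
   6  s[4:],s[0:]  0  ''
   7  s[0:],s[9:]  1  'd'
   8  s[9:],s[12:]  0  ''
   9  s[12:],s[2:]  1  'e'
  10  s[2:],s[6:]  2  'eb'
  11  s[6:],s[8:]  1  'e'
  12  s[8:],s[11:]  1  'e'

n(n+1)/2 = 13·14/2 = 91
Σ LCP = 0 + 0 + 1 + 2 + 2 + 0 + 0 + 1 + 0 + 1 + 2 + 1 + 1 = 11
distinct = 91 − 11 = 80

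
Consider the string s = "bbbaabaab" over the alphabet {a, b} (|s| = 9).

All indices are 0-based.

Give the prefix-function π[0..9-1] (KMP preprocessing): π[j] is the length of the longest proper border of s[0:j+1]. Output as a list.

[0, 1, 2, 0, 0, 1, 0, 0, 1]

π[0] = 0
j=1 s[j]='b': π[1]=1 (border 'b')
j=2 s[j]='b': π[2]=2 (border 'bb')
j=3 s[j]='a': k: 2→1→0; π[3]=0 (border '')
j=4 s[j]='a': π[4]=0 (border '')
j=5 s[j]='b': π[5]=1 (border 'b')
j=6 s[j]='a': k: 1→0; π[6]=0 (border '')
j=7 s[j]='a': π[7]=0 (border '')
j=8 s[j]='b': π[8]=1 (border 'b')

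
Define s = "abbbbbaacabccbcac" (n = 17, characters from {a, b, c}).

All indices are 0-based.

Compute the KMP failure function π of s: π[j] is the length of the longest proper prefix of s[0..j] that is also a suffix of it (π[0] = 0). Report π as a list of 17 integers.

π[0] = 0
j=1 s[j]='b': π[1]=0 (border '')
j=2 s[j]='b': π[2]=0 (border '')
j=3 s[j]='b': π[3]=0 (border '')
j=4 s[j]='b': π[4]=0 (border '')
j=5 s[j]='b': π[5]=0 (border '')
j=6 s[j]='a': π[6]=1 (border 'a')
j=7 s[j]='a': k: 1→0; π[7]=1 (border 'a')
j=8 s[j]='c': k: 1→0; π[8]=0 (border '')
j=9 s[j]='a': π[9]=1 (border 'a')
j=10 s[j]='b': π[10]=2 (border 'ab')
j=11 s[j]='c': k: 2→0; π[11]=0 (border '')
j=12 s[j]='c': π[12]=0 (border '')
j=13 s[j]='b': π[13]=0 (border '')
j=14 s[j]='c': π[14]=0 (border '')
j=15 s[j]='a': π[15]=1 (border 'a')
j=16 s[j]='c': k: 1→0; π[16]=0 (border '')

[0, 0, 0, 0, 0, 0, 1, 1, 0, 1, 2, 0, 0, 0, 0, 1, 0]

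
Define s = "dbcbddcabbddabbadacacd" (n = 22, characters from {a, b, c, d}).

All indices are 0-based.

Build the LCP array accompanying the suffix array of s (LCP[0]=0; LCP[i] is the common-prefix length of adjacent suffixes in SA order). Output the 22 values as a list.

sorted suffixes:
  #0 SA[0]=12  'abbadacacd'
  #1 SA[1]=7  'abbddabbadacacd'
  #2 SA[2]=17  'acacd'
  #3 SA[3]=19  'acd'
  #4 SA[4]=15  'adacacd'
  #5 SA[5]=14  'badacacd'
  #6 SA[6]=13  'bbadacacd'
  #7 SA[7]=8  'bbddabbadacacd'
  #8 SA[8]=1  'bcbddcabbddabbadacacd'
  #9 SA[9]=9  'bddabbadacacd'
  #10 SA[10]=3  'bddcabbddabbadacacd'
  #11 SA[11]=6  'cabbddabbadacacd'
  #12 SA[12]=18  'cacd'
  #13 SA[13]=2  'cbddcabbddabbadacacd'
  #14 SA[14]=20  'cd'
  #15 SA[15]=21  'd'
  #16 SA[16]=11  'dabbadacacd'
  #17 SA[17]=16  'dacacd'
  #18 SA[18]=0  'dbcbddcabbddabbadacacd'
  #19 SA[19]=5  'dcabbddabbadacacd'
  #20 SA[20]=10  'ddabbadacacd'
  #21 SA[21]=4  'ddcabbddabbadacacd'

SA = [12, 7, 17, 19, 15, 14, 13, 8, 1, 9, 3, 6, 18, 2, 20, 21, 11, 16, 0, 5, 10, 4]
i: (SA[i-1],SA[i]) lcp shared
  1: (12,7) 3 'abb'
  2: (7,17) 1 'a'
  3: (17,19) 2 'ac'
  4: (19,15) 1 'a'
  5: (15,14) 0 ''
  6: (14,13) 1 'b'
  7: (13,8) 2 'bb'
  8: (8,1) 1 'b'
  9: (1,9) 1 'b'
  10: (9,3) 3 'bdd'
  11: (3,6) 0 ''
  12: (6,18) 2 'ca'
  13: (18,2) 1 'c'
  14: (2,20) 1 'c'
  15: (20,21) 0 ''
  16: (21,11) 1 'd'
  17: (11,16) 2 'da'
  18: (16,0) 1 'd'
  19: (0,5) 1 'd'
  20: (5,10) 1 'd'
  21: (10,4) 2 'dd'

[0, 3, 1, 2, 1, 0, 1, 2, 1, 1, 3, 0, 2, 1, 1, 0, 1, 2, 1, 1, 1, 2]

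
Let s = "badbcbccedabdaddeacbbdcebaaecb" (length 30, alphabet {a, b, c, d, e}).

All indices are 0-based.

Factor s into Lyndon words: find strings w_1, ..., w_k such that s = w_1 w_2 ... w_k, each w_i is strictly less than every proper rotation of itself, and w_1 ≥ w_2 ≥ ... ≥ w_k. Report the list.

emit factor 1: 'b' (i=0, period=1)
emit factor 2: 'adbcbcced' (i=1, period=9)
emit factor 3: 'abdaddeacbbdceb' (i=10, period=15)
emit factor 4: 'aaecb' (i=25, period=5)

["b", "adbcbcced", "abdaddeacbbdceb", "aaecb"]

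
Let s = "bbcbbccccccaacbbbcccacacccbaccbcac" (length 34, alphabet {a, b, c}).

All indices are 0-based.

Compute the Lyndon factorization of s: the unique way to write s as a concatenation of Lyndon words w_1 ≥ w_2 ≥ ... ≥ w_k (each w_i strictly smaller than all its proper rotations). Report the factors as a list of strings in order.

emit factor 1: 'bbcbbcccccc' (i=0, period=11)
emit factor 2: 'aacbbbcccacacccbaccbcac' (i=11, period=23)

["bbcbbcccccc", "aacbbbcccacacccbaccbcac"]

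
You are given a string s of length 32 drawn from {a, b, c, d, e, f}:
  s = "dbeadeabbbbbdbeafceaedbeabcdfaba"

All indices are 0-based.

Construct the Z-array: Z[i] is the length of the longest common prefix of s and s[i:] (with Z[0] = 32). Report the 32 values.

Z[0]=32
i=1: i≥r, start 0; Z[1]=0
i=2: i≥r, start 0; Z[2]=0
i=3: i≥r, start 0; Z[3]=0
i=4: i≥r, start 0; Z[4]=1 scan→box=[4,5)
i=5: i≥r, start 0; Z[5]=0
i=6: i≥r, start 0; Z[6]=0
i=7: i≥r, start 0; Z[7]=0
i=8: i≥r, start 0; Z[8]=0
i=9: i≥r, start 0; Z[9]=0
i=10: i≥r, start 0; Z[10]=0
i=11: i≥r, start 0; Z[11]=0
i=12: i≥r, start 0; Z[12]=4 scan→box=[12,16)
i=13: min(r-i=3, Z[1]=0)=0; Z[13]=0
i=14: min(r-i=2, Z[2]=0)=0; Z[14]=0
i=15: min(r-i=1, Z[3]=0)=0; Z[15]=0
i=16: i≥r, start 0; Z[16]=0
i=17: i≥r, start 0; Z[17]=0
i=18: i≥r, start 0; Z[18]=0
i=19: i≥r, start 0; Z[19]=0
i=20: i≥r, start 0; Z[20]=0
i=21: i≥r, start 0; Z[21]=4 scan→box=[21,25)
i=22: min(r-i=3, Z[1]=0)=0; Z[22]=0
i=23: min(r-i=2, Z[2]=0)=0; Z[23]=0
i=24: min(r-i=1, Z[3]=0)=0; Z[24]=0
i=25: i≥r, start 0; Z[25]=0
i=26: i≥r, start 0; Z[26]=0
i=27: i≥r, start 0; Z[27]=1 scan→box=[27,28)
i=28: i≥r, start 0; Z[28]=0
i=29: i≥r, start 0; Z[29]=0
i=30: i≥r, start 0; Z[30]=0
i=31: i≥r, start 0; Z[31]=0

[32, 0, 0, 0, 1, 0, 0, 0, 0, 0, 0, 0, 4, 0, 0, 0, 0, 0, 0, 0, 0, 4, 0, 0, 0, 0, 0, 1, 0, 0, 0, 0]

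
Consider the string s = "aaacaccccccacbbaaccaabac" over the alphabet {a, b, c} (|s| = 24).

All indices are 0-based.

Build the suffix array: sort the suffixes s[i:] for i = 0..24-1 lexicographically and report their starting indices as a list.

sorted suffixes:
  #0 SA[0]=0  'aaacaccccccacbbaaccaabac'
  #1 SA[1]=19  'aabac'
  #2 SA[2]=1  'aacaccccccacbbaaccaabac'
  #3 SA[3]=15  'aaccaabac'
  #4 SA[4]=20  'abac'
  #5 SA[5]=22  'ac'
  #6 SA[6]=2  'acaccccccacbbaaccaabac'
  #7 SA[7]=11  'acbbaaccaabac'
  #8 SA[8]=16  'accaabac'
  #9 SA[9]=4  'accccccacbbaaccaabac'
  #10 SA[10]=14  'baaccaabac'
  #11 SA[11]=21  'bac'
  #12 SA[12]=13  'bbaaccaabac'
  #13 SA[13]=23  'c'
  #14 SA[14]=18  'caabac'
  #15 SA[15]=10  'cacbbaaccaabac'
  #16 SA[16]=3  'caccccccacbbaaccaabac'
  #17 SA[17]=12  'cbbaaccaabac'
  #18 SA[18]=17  'ccaabac'
  #19 SA[19]=9  'ccacbbaaccaabac'
  #20 SA[20]=8  'cccacbbaaccaabac'
  #21 SA[21]=7  'ccccacbbaaccaabac'
  #22 SA[22]=6  'cccccacbbaaccaabac'
  #23 SA[23]=5  'ccccccacbbaaccaabac'

[0, 19, 1, 15, 20, 22, 2, 11, 16, 4, 14, 21, 13, 23, 18, 10, 3, 12, 17, 9, 8, 7, 6, 5]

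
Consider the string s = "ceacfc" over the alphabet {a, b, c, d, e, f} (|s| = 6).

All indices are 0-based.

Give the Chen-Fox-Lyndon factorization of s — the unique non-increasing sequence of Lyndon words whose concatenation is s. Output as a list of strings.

emit factor 1: 'ce' (i=0, period=2)
emit factor 2: 'acfc' (i=2, period=4)

["ce", "acfc"]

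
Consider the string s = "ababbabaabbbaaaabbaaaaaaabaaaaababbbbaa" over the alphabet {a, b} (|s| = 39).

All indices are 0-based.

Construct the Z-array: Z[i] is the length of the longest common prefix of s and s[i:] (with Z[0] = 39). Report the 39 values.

Z[0]=39
i=1: i≥r, start 0; Z[1]=0
i=2: i≥r, start 0; Z[2]=2 grow→box=[2,4)
i=3: min(r-i=1, Z[1]=0)=0; Z[3]=0
i=4: i≥r, start 0; Z[4]=0
i=5: i≥r, start 0; Z[5]=3 grow→box=[5,8)
i=6: min(r-i=2, Z[1]=0)=0; Z[6]=0
i=7: min(r-i=1, Z[2]=2)=1; Z[7]=1
i=8: i≥r, start 0; Z[8]=2 grow→box=[8,10)
i=9: min(r-i=1, Z[1]=0)=0; Z[9]=0
i=10: i≥r, start 0; Z[10]=0
i=11: i≥r, start 0; Z[11]=0
i=12: i≥r, start 0; Z[12]=1 grow→box=[12,13)
i=13: i≥r, start 0; Z[13]=1 grow→box=[13,14)
i=14: i≥r, start 0; Z[14]=1 grow→box=[14,15)
i=15: i≥r, start 0; Z[15]=2 grow→box=[15,17)
i=16: min(r-i=1, Z[1]=0)=0; Z[16]=0
i=17: i≥r, start 0; Z[17]=0
i=18: i≥r, start 0; Z[18]=1 grow→box=[18,19)
i=19: i≥r, start 0; Z[19]=1 grow→box=[19,20)
i=20: i≥r, start 0; Z[20]=1 grow→box=[20,21)
i=21: i≥r, start 0; Z[21]=1 grow→box=[21,22)
i=22: i≥r, start 0; Z[22]=1 grow→box=[22,23)
i=23: i≥r, start 0; Z[23]=1 grow→box=[23,24)
i=24: i≥r, start 0; Z[24]=3 grow→box=[24,27)
i=25: min(r-i=2, Z[1]=0)=0; Z[25]=0
i=26: min(r-i=1, Z[2]=2)=1; Z[26]=1
i=27: i≥r, start 0; Z[27]=1 grow→box=[27,28)
i=28: i≥r, start 0; Z[28]=1 grow→box=[28,29)
i=29: i≥r, start 0; Z[29]=1 grow→box=[29,30)
i=30: i≥r, start 0; Z[30]=5 grow→box=[30,35)
i=31: min(r-i=4, Z[1]=0)=0; Z[31]=0
i=32: min(r-i=3, Z[2]=2)=2; Z[32]=2
i=33: min(r-i=2, Z[3]=0)=0; Z[33]=0
i=34: min(r-i=1, Z[4]=0)=0; Z[34]=0
i=35: i≥r, start 0; Z[35]=0
i=36: i≥r, start 0; Z[36]=0
i=37: i≥r, start 0; Z[37]=1 grow→box=[37,38)
i=38: i≥r, start 0; Z[38]=1 grow→box=[38,39)

[39, 0, 2, 0, 0, 3, 0, 1, 2, 0, 0, 0, 1, 1, 1, 2, 0, 0, 1, 1, 1, 1, 1, 1, 3, 0, 1, 1, 1, 1, 5, 0, 2, 0, 0, 0, 0, 1, 1]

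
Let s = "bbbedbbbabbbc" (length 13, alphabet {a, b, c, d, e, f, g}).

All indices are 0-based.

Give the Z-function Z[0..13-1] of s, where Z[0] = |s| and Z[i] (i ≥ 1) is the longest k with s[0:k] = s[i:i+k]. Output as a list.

Z[0]=13
i=1: i≥r, start 0; Z[1]=2 extend→box=[1,3)
i=2: min(r-i=1, Z[1]=2)=1; Z[2]=1
i=3: i≥r, start 0; Z[3]=0
i=4: i≥r, start 0; Z[4]=0
i=5: i≥r, start 0; Z[5]=3 extend→box=[5,8)
i=6: min(r-i=2, Z[1]=2)=2; Z[6]=2
i=7: min(r-i=1, Z[2]=1)=1; Z[7]=1
i=8: i≥r, start 0; Z[8]=0
i=9: i≥r, start 0; Z[9]=3 extend→box=[9,12)
i=10: min(r-i=2, Z[1]=2)=2; Z[10]=2
i=11: min(r-i=1, Z[2]=1)=1; Z[11]=1
i=12: i≥r, start 0; Z[12]=0

[13, 2, 1, 0, 0, 3, 2, 1, 0, 3, 2, 1, 0]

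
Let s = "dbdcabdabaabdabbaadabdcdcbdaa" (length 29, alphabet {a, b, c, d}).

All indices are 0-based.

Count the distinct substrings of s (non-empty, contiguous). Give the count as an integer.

sorted suffixes:
  #0 SA[0]=28  'a'
  #1 SA[1]=27  'aa'
  #2 SA[2]=9  'aabdabbaadabdcdcbdaa'
  #3 SA[3]=16  'aadabdcdcbdaa'
  #4 SA[4]=7  'abaabdabbaadabdcdcbdaa'
  #5 SA[5]=13  'abbaadabdcdcbdaa'
  #6 SA[6]=4  'abdabaabdabbaadabdcdcbdaa'
  #7 SA[7]=10  'abdabbaadabdcdcbdaa'
  #8 SA[8]=19  'abdcdcbdaa'
  #9 SA[9]=17  'adabdcdcbdaa'
  #10 SA[10]=8  'baabdabbaadabdcdcbdaa'
  #11 SA[11]=15  'baadabdcdcbdaa'
  #12 SA[12]=14  'bbaadabdcdcbdaa'
  #13 SA[13]=25  'bdaa'
  #14 SA[14]=5  'bdabaabdabbaadabdcdcbdaa'
  #15 SA[15]=11  'bdabbaadabdcdcbdaa'
  #16 SA[16]=1  'bdcabdabaabdabbaadabdcdcbdaa'
  #17 SA[17]=20  'bdcdcbdaa'
  #18 SA[18]=3  'cabdabaabdabbaadabdcdcbdaa'
  #19 SA[19]=24  'cbdaa'
  #20 SA[20]=22  'cdcbdaa'
  #21 SA[21]=26  'daa'
  #22 SA[22]=6  'dabaabdabbaadabdcdcbdaa'
  #23 SA[23]=12  'dabbaadabdcdcbdaa'
  #24 SA[24]=18  'dabdcdcbdaa'
  #25 SA[25]=0  'dbdcabdabaabdabbaadabdcdcbdaa'
  #26 SA[26]=2  'dcabdabaabdabbaadabdcdcbdaa'
  #27 SA[27]=23  'dcbdaa'
  #28 SA[28]=21  'dcdcbdaa'

SA = [28, 27, 9, 16, 7, 13, 4, 10, 19, 17, 8, 15, 14, 25, 5, 11, 1, 20, 3, 24, 22, 26, 6, 12, 18, 0, 2, 23, 21]
[i] adj suffixes → lcp
  [1] 28/27 → 1 ('a')
  [2] 27/9 → 2 ('aa')
  [3] 9/16 → 2 ('aa')
  [4] 16/7 → 1 ('a')
  [5] 7/13 → 2 ('ab')
  [6] 13/4 → 2 ('ab')
  [7] 4/10 → 5 ('abdab')
  [8] 10/19 → 3 ('abd')
  [9] 19/17 → 1 ('a')
  [10] 17/8 → 0 ('')
  [11] 8/15 → 3 ('baa')
  [12] 15/14 → 1 ('b')
  [13] 14/25 → 1 ('b')
  [14] 25/5 → 3 ('bda')
  [15] 5/11 → 4 ('bdab')
  [16] 11/1 → 2 ('bd')
  [17] 1/20 → 3 ('bdc')
  [18] 20/3 → 0 ('')
  [19] 3/24 → 1 ('c')
  [20] 24/22 → 1 ('c')
  [21] 22/26 → 0 ('')
  [22] 26/6 → 2 ('da')
  [23] 6/12 → 3 ('dab')
  [24] 12/18 → 3 ('dab')
  [25] 18/0 → 1 ('d')
  [26] 0/2 → 1 ('d')
  [27] 2/23 → 2 ('dc')
  [28] 23/21 → 2 ('dc')

n(n+1)/2 = 29·30/2 = 435
Σ LCP = 0 + 1 + 2 + 2 + 1 + 2 + 2 + 5 + 3 + 1 + 0 + 3 + 1 + 1 + 3 + 4 + 2 + 3 + 0 + 1 + 1 + 0 + 2 + 3 + 3 + 1 + 1 + 2 + 2 = 52
distinct = 435 − 52 = 383

383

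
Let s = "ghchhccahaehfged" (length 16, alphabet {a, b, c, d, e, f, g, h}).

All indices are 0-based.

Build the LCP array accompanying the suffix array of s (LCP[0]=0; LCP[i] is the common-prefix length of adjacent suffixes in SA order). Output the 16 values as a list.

rank→(start, suffix):
  0 → (9, 'aehfged')
  1 → (7, 'ahaehfged')
  2 → (6, 'cahaehfged')
  3 → (5, 'ccahaehfged')
  4 → (2, 'chhccahaehfged')
  5 → (15, 'd')
  6 → (14, 'ed')
  7 → (10, 'ehfged')
  8 → (12, 'fged')
  9 → (13, 'ged')
  10 → (0, 'ghchhccahaehfged')
  11 → (8, 'haehfged')
  12 → (4, 'hccahaehfged')
  13 → (1, 'hchhccahaehfged')
  14 → (11, 'hfged')
  15 → (3, 'hhccahaehfged')

SA = [9, 7, 6, 5, 2, 15, 14, 10, 12, 13, 0, 8, 4, 1, 11, 3]
i: (SA[i-1],SA[i]) lcp shared
  1: (9,7) 1 'a'
  2: (7,6) 0 ''
  3: (6,5) 1 'c'
  4: (5,2) 1 'c'
  5: (2,15) 0 ''
  6: (15,14) 0 ''
  7: (14,10) 1 'e'
  8: (10,12) 0 ''
  9: (12,13) 0 ''
  10: (13,0) 1 'g'
  11: (0,8) 0 ''
  12: (8,4) 1 'h'
  13: (4,1) 2 'hc'
  14: (1,11) 1 'h'
  15: (11,3) 1 'h'

[0, 1, 0, 1, 1, 0, 0, 1, 0, 0, 1, 0, 1, 2, 1, 1]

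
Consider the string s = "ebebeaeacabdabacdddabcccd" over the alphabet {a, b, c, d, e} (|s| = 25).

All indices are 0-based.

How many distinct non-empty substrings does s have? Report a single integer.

293

sorted suffixes:
  #0 SA[0]=12  'abacdddabcccd'
  #1 SA[1]=19  'abcccd'
  #2 SA[2]=9  'abdabacdddabcccd'
  #3 SA[3]=7  'acabdabacdddabcccd'
  #4 SA[4]=14  'acdddabcccd'
  #5 SA[5]=5  'aeacabdabacdddabcccd'
  #6 SA[6]=13  'bacdddabcccd'
  #7 SA[7]=20  'bcccd'
  #8 SA[8]=10  'bdabacdddabcccd'
  #9 SA[9]=3  'beaeacabdabacdddabcccd'
  #10 SA[10]=1  'bebeaeacabdabacdddabcccd'
  #11 SA[11]=8  'cabdabacdddabcccd'
  #12 SA[12]=21  'cccd'
  #13 SA[13]=22  'ccd'
  #14 SA[14]=23  'cd'
  #15 SA[15]=15  'cdddabcccd'
  #16 SA[16]=24  'd'
  #17 SA[17]=11  'dabacdddabcccd'
  #18 SA[18]=18  'dabcccd'
  #19 SA[19]=17  'ddabcccd'
  #20 SA[20]=16  'dddabcccd'
  #21 SA[21]=6  'eacabdabacdddabcccd'
  #22 SA[22]=4  'eaeacabdabacdddabcccd'
  #23 SA[23]=2  'ebeaeacabdabacdddabcccd'
  #24 SA[24]=0  'ebebeaeacabdabacdddabcccd'

SA = [12, 19, 9, 7, 14, 5, 13, 20, 10, 3, 1, 8, 21, 22, 23, 15, 24, 11, 18, 17, 16, 6, 4, 2, 0]
rank  pair      lcp
   1  s[12:],s[19:]  2  'ab'
   2  s[19:],s[9:]  2  'ab'
   3  s[9:],s[7:]  1  'a'
   4  s[7:],s[14:]  2  'ac'
   5  s[14:],s[5:]  1  'a'
   6  s[5:],s[13:]  0  ''
   7  s[13:],s[20:]  1  'b'
   8  s[20:],s[10:]  1  'b'
   9  s[10:],s[3:]  1  'b'
  10  s[3:],s[1:]  2  'be'
  11  s[1:],s[8:]  0  ''
  12  s[8:],s[21:]  1  'c'
  13  s[21:],s[22:]  2  'cc'
  14  s[22:],s[23:]  1  'c'
  15  s[23:],s[15:]  2  'cd'
  16  s[15:],s[24:]  0  ''
  17  s[24:],s[11:]  1  'd'
  18  s[11:],s[18:]  3  'dab'
  19  s[18:],s[17:]  1  'd'
  20  s[17:],s[16:]  2  'dd'
  21  s[16:],s[6:]  0  ''
  22  s[6:],s[4:]  2  'ea'
  23  s[4:],s[2:]  1  'e'
  24  s[2:],s[0:]  3  'ebe'

n(n+1)/2 = 25·26/2 = 325
Σ LCP = 0 + 2 + 2 + 1 + 2 + 1 + 0 + 1 + 1 + 1 + 2 + 0 + 1 + 2 + 1 + 2 + 0 + 1 + 3 + 1 + 2 + 0 + 2 + 1 + 3 = 32
distinct = 325 − 32 = 293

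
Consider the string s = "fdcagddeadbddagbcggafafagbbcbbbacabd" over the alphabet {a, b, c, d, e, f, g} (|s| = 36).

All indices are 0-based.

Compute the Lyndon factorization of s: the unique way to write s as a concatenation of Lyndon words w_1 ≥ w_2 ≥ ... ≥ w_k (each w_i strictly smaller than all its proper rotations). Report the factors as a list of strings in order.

["f", "d", "c", "agdde", "adbddagbcggafafagbbcbbb", "ac", "abd"]

emit factor 1: 'f' (i=0, period=1)
emit factor 2: 'd' (i=1, period=1)
emit factor 3: 'c' (i=2, period=1)
emit factor 4: 'agdde' (i=3, period=5)
emit factor 5: 'adbddagbcggafafagbbcbbb' (i=8, period=23)
emit factor 6: 'ac' (i=31, period=2)
emit factor 7: 'abd' (i=33, period=3)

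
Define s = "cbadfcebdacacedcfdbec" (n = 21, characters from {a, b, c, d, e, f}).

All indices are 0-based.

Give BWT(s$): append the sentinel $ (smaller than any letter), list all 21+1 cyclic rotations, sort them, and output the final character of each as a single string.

rank  rotation                last
    0  $cbadfcebdacacedcfdbec  c
    1  acacedcfdbec$cbadfcebd  d
    2  acedcfdbec$cbadfcebdac  c
    3  adfcebdacacedcfdbec$cb  b
    4  badfcebdacacedcfdbec$c  c
    5  bdacacedcfdbec$cbadfce  e
    6  bec$cbadfcebdacacedcfd  d
    7  c$cbadfcebdacacedcfdbe  e
    8  cacedcfdbec$cbadfcebda  a
    9  cbadfcebdacacedcfdbec$  $
   10  cebdacacedcfdbec$cbadf  f
   11  cedcfdbec$cbadfcebdaca  a
   12  cfdbec$cbadfcebdacaced  d
   13  dacacedcfdbec$cbadfceb  b
   14  dbec$cbadfcebdacacedcf  f
   15  dcfdbec$cbadfcebdacace  e
   16  dfcebdacacedcfdbec$cba  a
   17  ebdacacedcfdbec$cbadfc  c
   18  ec$cbadfcebdacacedcfdb  b
   19  edcfdbec$cbadfcebdacac  c
   20  fcebdacacedcfdbec$cbad  d
   21  fdbec$cbadfcebdacacedc  c

cdcbcedea$fadbfeacbcdc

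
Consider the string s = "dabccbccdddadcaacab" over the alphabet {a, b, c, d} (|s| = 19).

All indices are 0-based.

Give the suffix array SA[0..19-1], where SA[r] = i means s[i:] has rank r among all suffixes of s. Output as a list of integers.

rank→(start, suffix):
  0 → (14, 'aacab')
  1 → (17, 'ab')
  2 → (1, 'abccbccdddadcaacab')
  3 → (15, 'acab')
  4 → (11, 'adcaacab')
  5 → (18, 'b')
  6 → (2, 'bccbccdddadcaacab')
  7 → (5, 'bccdddadcaacab')
  8 → (13, 'caacab')
  9 → (16, 'cab')
  10 → (4, 'cbccdddadcaacab')
  11 → (3, 'ccbccdddadcaacab')
  12 → (6, 'ccdddadcaacab')
  13 → (7, 'cdddadcaacab')
  14 → (0, 'dabccbccdddadcaacab')
  15 → (10, 'dadcaacab')
  16 → (12, 'dcaacab')
  17 → (9, 'ddadcaacab')
  18 → (8, 'dddadcaacab')

[14, 17, 1, 15, 11, 18, 2, 5, 13, 16, 4, 3, 6, 7, 0, 10, 12, 9, 8]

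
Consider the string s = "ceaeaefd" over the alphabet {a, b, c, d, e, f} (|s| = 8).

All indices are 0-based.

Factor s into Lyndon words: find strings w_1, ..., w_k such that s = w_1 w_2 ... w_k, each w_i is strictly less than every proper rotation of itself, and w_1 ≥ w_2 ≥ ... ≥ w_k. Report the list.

emit factor 1: 'ce' (i=0, period=2)
emit factor 2: 'aeaefd' (i=2, period=6)

["ce", "aeaefd"]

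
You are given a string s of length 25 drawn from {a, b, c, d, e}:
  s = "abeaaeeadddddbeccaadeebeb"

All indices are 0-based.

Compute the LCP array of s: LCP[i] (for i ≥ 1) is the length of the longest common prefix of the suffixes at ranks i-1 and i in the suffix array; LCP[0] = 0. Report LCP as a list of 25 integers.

[0, 2, 1, 1, 2, 1, 0, 1, 2, 2, 0, 1, 0, 1, 2, 3, 4, 1, 0, 2, 1, 2, 1, 1, 2]

rank→(start, suffix):
  0 → (17, 'aadeebeb')
  1 → (3, 'aaeeadddddbeccaadeebeb')
  2 → (0, 'abeaaeeadddddbeccaadeebeb')
  3 → (7, 'adddddbeccaadeebeb')
  4 → (18, 'adeebeb')
  5 → (4, 'aeeadddddbeccaadeebeb')
  6 → (24, 'b')
  7 → (1, 'beaaeeadddddbeccaadeebeb')
  8 → (22, 'beb')
  9 → (13, 'beccaadeebeb')
  10 → (16, 'caadeebeb')
  11 → (15, 'ccaadeebeb')
  12 → (12, 'dbeccaadeebeb')
  13 → (11, 'ddbeccaadeebeb')
  14 → (10, 'dddbeccaadeebeb')
  15 → (9, 'ddddbeccaadeebeb')
  16 → (8, 'dddddbeccaadeebeb')
  17 → (19, 'deebeb')
  18 → (2, 'eaaeeadddddbeccaadeebeb')
  19 → (6, 'eadddddbeccaadeebeb')
  20 → (23, 'eb')
  21 → (21, 'ebeb')
  22 → (14, 'eccaadeebeb')
  23 → (5, 'eeadddddbeccaadeebeb')
  24 → (20, 'eebeb')

SA = [17, 3, 0, 7, 18, 4, 24, 1, 22, 13, 16, 15, 12, 11, 10, 9, 8, 19, 2, 6, 23, 21, 14, 5, 20]
rank  pair      lcp
   1  s[17:],s[3:]  2  'aa'
   2  s[3:],s[0:]  1  'a'
   3  s[0:],s[7:]  1  'a'
   4  s[7:],s[18:]  2  'ad'
   5  s[18:],s[4:]  1  'a'
   6  s[4:],s[24:]  0  ''
   7  s[24:],s[1:]  1  'b'
   8  s[1:],s[22:]  2  'be'
   9  s[22:],s[13:]  2  'be'
  10  s[13:],s[16:]  0  ''
  11  s[16:],s[15:]  1  'c'
  12  s[15:],s[12:]  0  ''
  13  s[12:],s[11:]  1  'd'
  14  s[11:],s[10:]  2  'dd'
  15  s[10:],s[9:]  3  'ddd'
  16  s[9:],s[8:]  4  'dddd'
  17  s[8:],s[19:]  1  'd'
  18  s[19:],s[2:]  0  ''
  19  s[2:],s[6:]  2  'ea'
  20  s[6:],s[23:]  1  'e'
  21  s[23:],s[21:]  2  'eb'
  22  s[21:],s[14:]  1  'e'
  23  s[14:],s[5:]  1  'e'
  24  s[5:],s[20:]  2  'ee'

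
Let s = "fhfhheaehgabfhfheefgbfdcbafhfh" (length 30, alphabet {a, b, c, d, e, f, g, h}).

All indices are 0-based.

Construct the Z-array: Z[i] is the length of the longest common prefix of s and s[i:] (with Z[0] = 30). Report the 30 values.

Z[0]=30
i=1: i≥r, start 0; Z[1]=0
i=2: i≥r, start 0; Z[2]=2 scan→box=[2,4)
i=3: min(r-i=1, Z[1]=0)=0; Z[3]=0
i=4: i≥r, start 0; Z[4]=0
i=5: i≥r, start 0; Z[5]=0
i=6: i≥r, start 0; Z[6]=0
i=7: i≥r, start 0; Z[7]=0
i=8: i≥r, start 0; Z[8]=0
i=9: i≥r, start 0; Z[9]=0
i=10: i≥r, start 0; Z[10]=0
i=11: i≥r, start 0; Z[11]=0
i=12: i≥r, start 0; Z[12]=4 scan→box=[12,16)
i=13: min(r-i=3, Z[1]=0)=0; Z[13]=0
i=14: min(r-i=2, Z[2]=2)=2; Z[14]=2
i=15: min(r-i=1, Z[3]=0)=0; Z[15]=0
i=16: i≥r, start 0; Z[16]=0
i=17: i≥r, start 0; Z[17]=0
i=18: i≥r, start 0; Z[18]=1 scan→box=[18,19)
i=19: i≥r, start 0; Z[19]=0
i=20: i≥r, start 0; Z[20]=0
i=21: i≥r, start 0; Z[21]=1 scan→box=[21,22)
i=22: i≥r, start 0; Z[22]=0
i=23: i≥r, start 0; Z[23]=0
i=24: i≥r, start 0; Z[24]=0
i=25: i≥r, start 0; Z[25]=0
i=26: i≥r, start 0; Z[26]=4 scan→box=[26,30)
i=27: min(r-i=3, Z[1]=0)=0; Z[27]=0
i=28: min(r-i=2, Z[2]=2)=2; Z[28]=2
i=29: min(r-i=1, Z[3]=0)=0; Z[29]=0

[30, 0, 2, 0, 0, 0, 0, 0, 0, 0, 0, 0, 4, 0, 2, 0, 0, 0, 1, 0, 0, 1, 0, 0, 0, 0, 4, 0, 2, 0]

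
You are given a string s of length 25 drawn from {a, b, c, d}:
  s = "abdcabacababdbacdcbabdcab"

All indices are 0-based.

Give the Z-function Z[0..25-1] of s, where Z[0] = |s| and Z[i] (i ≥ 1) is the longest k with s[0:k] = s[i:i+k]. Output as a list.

Z[0]=25
i=1: fresh scan; Z[1]=0
i=2: fresh scan; Z[2]=0
i=3: fresh scan; Z[3]=0
i=4: fresh scan; Z[4]=2 scan→box=[4,6)
i=5: min(r-i=1, Z[1]=0)=0; Z[5]=0
i=6: fresh scan; Z[6]=1 scan→box=[6,7)
i=7: fresh scan; Z[7]=0
i=8: fresh scan; Z[8]=2 scan→box=[8,10)
i=9: min(r-i=1, Z[1]=0)=0; Z[9]=0
i=10: fresh scan; Z[10]=3 scan→box=[10,13)
i=11: min(r-i=2, Z[1]=0)=0; Z[11]=0
i=12: min(r-i=1, Z[2]=0)=0; Z[12]=0
i=13: fresh scan; Z[13]=0
i=14: fresh scan; Z[14]=1 scan→box=[14,15)
i=15: fresh scan; Z[15]=0
i=16: fresh scan; Z[16]=0
i=17: fresh scan; Z[17]=0
i=18: fresh scan; Z[18]=0
i=19: fresh scan; Z[19]=6 scan→box=[19,25)
i=20: min(r-i=5, Z[1]=0)=0; Z[20]=0
i=21: min(r-i=4, Z[2]=0)=0; Z[21]=0
i=22: min(r-i=3, Z[3]=0)=0; Z[22]=0
i=23: min(r-i=2, Z[4]=2)=2; Z[23]=2
i=24: min(r-i=1, Z[5]=0)=0; Z[24]=0

[25, 0, 0, 0, 2, 0, 1, 0, 2, 0, 3, 0, 0, 0, 1, 0, 0, 0, 0, 6, 0, 0, 0, 2, 0]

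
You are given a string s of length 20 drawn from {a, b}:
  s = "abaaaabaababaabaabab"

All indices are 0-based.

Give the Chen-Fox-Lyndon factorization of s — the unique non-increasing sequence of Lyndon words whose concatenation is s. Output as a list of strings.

emit factor 1: 'ab' (i=0, period=2)
emit factor 2: 'aaaabaababaabaabab' (i=2, period=18)

["ab", "aaaabaababaabaabab"]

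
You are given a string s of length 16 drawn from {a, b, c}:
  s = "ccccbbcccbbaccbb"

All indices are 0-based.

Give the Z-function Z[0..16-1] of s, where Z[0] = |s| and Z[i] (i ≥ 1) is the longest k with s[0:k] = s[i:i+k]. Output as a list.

[16, 3, 2, 1, 0, 0, 3, 2, 1, 0, 0, 0, 2, 1, 0, 0]

Z[0]=16
i=1: outside box; Z[1]=3 scan→box=[1,4)
i=2: min(r-i=2, Z[1]=3)=2; Z[2]=2
i=3: min(r-i=1, Z[2]=2)=1; Z[3]=1
i=4: outside box; Z[4]=0
i=5: outside box; Z[5]=0
i=6: outside box; Z[6]=3 scan→box=[6,9)
i=7: min(r-i=2, Z[1]=3)=2; Z[7]=2
i=8: min(r-i=1, Z[2]=2)=1; Z[8]=1
i=9: outside box; Z[9]=0
i=10: outside box; Z[10]=0
i=11: outside box; Z[11]=0
i=12: outside box; Z[12]=2 scan→box=[12,14)
i=13: min(r-i=1, Z[1]=3)=1; Z[13]=1
i=14: outside box; Z[14]=0
i=15: outside box; Z[15]=0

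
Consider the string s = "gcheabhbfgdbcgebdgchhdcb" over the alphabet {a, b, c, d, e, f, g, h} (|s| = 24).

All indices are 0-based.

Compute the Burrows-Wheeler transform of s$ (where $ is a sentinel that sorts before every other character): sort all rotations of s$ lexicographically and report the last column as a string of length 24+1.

becdehadbggghbhgb$dfcbhcc

rank  rotation                   last
    0  $gcheabhbfgdbcgebdgchhdcb  b
    1  abhbfgdbcgebdgchhdcb$gche  e
    2  b$gcheabhbfgdbcgebdgchhdc  c
    3  bcgebdgchhdcb$gcheabhbfgd  d
    4  bdgchhdcb$gcheabhbfgdbcge  e
    5  bfgdbcgebdgchhdcb$gcheabh  h
    6  bhbfgdbcgebdgchhdcb$gchea  a
    7  cb$gcheabhbfgdbcgebdgchhd  d
    8  cgebdgchhdcb$gcheabhbfgdb  b
    9  cheabhbfgdbcgebdgchhdcb$g  g
   10  chhdcb$gcheabhbfgdbcgebdg  g
   11  dbcgebdgchhdcb$gcheabhbfg  g
   12  dcb$gcheabhbfgdbcgebdgchh  h
   13  dgchhdcb$gcheabhbfgdbcgeb  b
   14  eabhbfgdbcgebdgchhdcb$gch  h
   15  ebdgchhdcb$gcheabhbfgdbcg  g
   16  fgdbcgebdgchhdcb$gcheabhb  b
   17  gcheabhbfgdbcgebdgchhdcb$  $
   18  gchhdcb$gcheabhbfgdbcgebd  d
   19  gdbcgebdgchhdcb$gcheabhbf  f
   20  gebdgchhdcb$gcheabhbfgdbc  c
   21  hbfgdbcgebdgchhdcb$gcheab  b
   22  hdcb$gcheabhbfgdbcgebdgch  h
   23  heabhbfgdbcgebdgchhdcb$gc  c
   24  hhdcb$gcheabhbfgdbcgebdgc  c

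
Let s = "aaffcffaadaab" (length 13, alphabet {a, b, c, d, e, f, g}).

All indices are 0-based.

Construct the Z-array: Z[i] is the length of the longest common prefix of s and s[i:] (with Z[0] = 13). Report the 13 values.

Z[0]=13
i=1: i≥r, start 0; Z[1]=1 extend→box=[1,2)
i=2: i≥r, start 0; Z[2]=0
i=3: i≥r, start 0; Z[3]=0
i=4: i≥r, start 0; Z[4]=0
i=5: i≥r, start 0; Z[5]=0
i=6: i≥r, start 0; Z[6]=0
i=7: i≥r, start 0; Z[7]=2 extend→box=[7,9)
i=8: min(r-i=1, Z[1]=1)=1; Z[8]=1
i=9: i≥r, start 0; Z[9]=0
i=10: i≥r, start 0; Z[10]=2 extend→box=[10,12)
i=11: min(r-i=1, Z[1]=1)=1; Z[11]=1
i=12: i≥r, start 0; Z[12]=0

[13, 1, 0, 0, 0, 0, 0, 2, 1, 0, 2, 1, 0]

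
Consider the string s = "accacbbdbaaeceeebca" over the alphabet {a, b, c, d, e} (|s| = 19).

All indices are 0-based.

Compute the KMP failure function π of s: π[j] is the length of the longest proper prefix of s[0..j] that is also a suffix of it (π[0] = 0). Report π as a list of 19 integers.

π[0] = 0
j=1 s[j]='c': π[1]=0 (border '')
j=2 s[j]='c': π[2]=0 (border '')
j=3 s[j]='a': π[3]=1 (border 'a')
j=4 s[j]='c': π[4]=2 (border 'ac')
j=5 s[j]='b': k: 2→0; π[5]=0 (border '')
j=6 s[j]='b': π[6]=0 (border '')
j=7 s[j]='d': π[7]=0 (border '')
j=8 s[j]='b': π[8]=0 (border '')
j=9 s[j]='a': π[9]=1 (border 'a')
j=10 s[j]='a': k: 1→0; π[10]=1 (border 'a')
j=11 s[j]='e': k: 1→0; π[11]=0 (border '')
j=12 s[j]='c': π[12]=0 (border '')
j=13 s[j]='e': π[13]=0 (border '')
j=14 s[j]='e': π[14]=0 (border '')
j=15 s[j]='e': π[15]=0 (border '')
j=16 s[j]='b': π[16]=0 (border '')
j=17 s[j]='c': π[17]=0 (border '')
j=18 s[j]='a': π[18]=1 (border 'a')

[0, 0, 0, 1, 2, 0, 0, 0, 0, 1, 1, 0, 0, 0, 0, 0, 0, 0, 1]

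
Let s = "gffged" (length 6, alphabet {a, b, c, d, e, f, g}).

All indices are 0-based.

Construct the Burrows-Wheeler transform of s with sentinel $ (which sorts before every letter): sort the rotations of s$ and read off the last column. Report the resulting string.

rank  rotation last
    0  $gffged  d
    1  d$gffge  e
    2  ed$gffg  g
    3  ffged$g  g
    4  fged$gf  f
    5  ged$gff  f
    6  gffged$  $

deggff$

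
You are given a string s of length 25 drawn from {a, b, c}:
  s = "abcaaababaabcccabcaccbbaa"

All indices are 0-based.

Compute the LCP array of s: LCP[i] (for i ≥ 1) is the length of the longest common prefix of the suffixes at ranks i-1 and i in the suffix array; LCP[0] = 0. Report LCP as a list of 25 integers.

sorted suffixes:
  #0 SA[0]=24  'a'
  #1 SA[1]=23  'aa'
  #2 SA[2]=3  'aaababaabcccabcaccbbaa'
  #3 SA[3]=4  'aababaabcccabcaccbbaa'
  #4 SA[4]=9  'aabcccabcaccbbaa'
  #5 SA[5]=7  'abaabcccabcaccbbaa'
  #6 SA[6]=5  'ababaabcccabcaccbbaa'
  #7 SA[7]=0  'abcaaababaabcccabcaccbbaa'
  #8 SA[8]=15  'abcaccbbaa'
  #9 SA[9]=10  'abcccabcaccbbaa'
  #10 SA[10]=18  'accbbaa'
  #11 SA[11]=22  'baa'
  #12 SA[12]=8  'baabcccabcaccbbaa'
  #13 SA[13]=6  'babaabcccabcaccbbaa'
  #14 SA[14]=21  'bbaa'
  #15 SA[15]=1  'bcaaababaabcccabcaccbbaa'
  #16 SA[16]=16  'bcaccbbaa'
  #17 SA[17]=11  'bcccabcaccbbaa'
  #18 SA[18]=2  'caaababaabcccabcaccbbaa'
  #19 SA[19]=14  'cabcaccbbaa'
  #20 SA[20]=17  'caccbbaa'
  #21 SA[21]=20  'cbbaa'
  #22 SA[22]=13  'ccabcaccbbaa'
  #23 SA[23]=19  'ccbbaa'
  #24 SA[24]=12  'cccabcaccbbaa'

SA = [24, 23, 3, 4, 9, 7, 5, 0, 15, 10, 18, 22, 8, 6, 21, 1, 16, 11, 2, 14, 17, 20, 13, 19, 12]
[i] adj suffixes → lcp
  [1] 24/23 → 1 ('a')
  [2] 23/3 → 2 ('aa')
  [3] 3/4 → 2 ('aa')
  [4] 4/9 → 3 ('aab')
  [5] 9/7 → 1 ('a')
  [6] 7/5 → 3 ('aba')
  [7] 5/0 → 2 ('ab')
  [8] 0/15 → 4 ('abca')
  [9] 15/10 → 3 ('abc')
  [10] 10/18 → 1 ('a')
  [11] 18/22 → 0 ('')
  [12] 22/8 → 3 ('baa')
  [13] 8/6 → 2 ('ba')
  [14] 6/21 → 1 ('b')
  [15] 21/1 → 1 ('b')
  [16] 1/16 → 3 ('bca')
  [17] 16/11 → 2 ('bc')
  [18] 11/2 → 0 ('')
  [19] 2/14 → 2 ('ca')
  [20] 14/17 → 2 ('ca')
  [21] 17/20 → 1 ('c')
  [22] 20/13 → 1 ('c')
  [23] 13/19 → 2 ('cc')
  [24] 19/12 → 2 ('cc')

[0, 1, 2, 2, 3, 1, 3, 2, 4, 3, 1, 0, 3, 2, 1, 1, 3, 2, 0, 2, 2, 1, 1, 2, 2]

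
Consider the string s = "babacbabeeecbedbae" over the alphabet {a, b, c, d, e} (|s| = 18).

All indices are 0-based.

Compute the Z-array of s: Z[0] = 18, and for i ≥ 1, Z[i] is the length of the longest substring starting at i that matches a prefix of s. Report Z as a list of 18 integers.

[18, 0, 2, 0, 0, 3, 0, 1, 0, 0, 0, 0, 1, 0, 0, 2, 0, 0]

Z[0]=18
i=1: outside box; Z[1]=0
i=2: outside box; Z[2]=2 scan→box=[2,4)
i=3: min(r-i=1, Z[1]=0)=0; Z[3]=0
i=4: outside box; Z[4]=0
i=5: outside box; Z[5]=3 scan→box=[5,8)
i=6: min(r-i=2, Z[1]=0)=0; Z[6]=0
i=7: min(r-i=1, Z[2]=2)=1; Z[7]=1
i=8: outside box; Z[8]=0
i=9: outside box; Z[9]=0
i=10: outside box; Z[10]=0
i=11: outside box; Z[11]=0
i=12: outside box; Z[12]=1 scan→box=[12,13)
i=13: outside box; Z[13]=0
i=14: outside box; Z[14]=0
i=15: outside box; Z[15]=2 scan→box=[15,17)
i=16: min(r-i=1, Z[1]=0)=0; Z[16]=0
i=17: outside box; Z[17]=0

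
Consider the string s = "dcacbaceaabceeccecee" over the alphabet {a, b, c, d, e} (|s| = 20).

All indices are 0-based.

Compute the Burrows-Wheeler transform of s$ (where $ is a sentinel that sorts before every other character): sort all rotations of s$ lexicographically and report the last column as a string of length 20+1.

eeacbcadaeaceb$ececcc

rank  rotation               last
    0  $dcacbaceaabceeccecee  e
    1  aabceeccecee$dcacbace  e
    2  abceeccecee$dcacbacea  a
    3  acbaceaabceeccecee$dc  c
    4  aceaabceeccecee$dcacb  b
    5  baceaabceeccecee$dcac  c
    6  bceeccecee$dcacbaceaa  a
    7  cacbaceaabceeccecee$d  d
    8  cbaceaabceeccecee$dca  a
    9  ccecee$dcacbaceaabcee  e
   10  ceaabceeccecee$dcacba  a
   11  cecee$dcacbaceaabceec  c
   12  cee$dcacbaceaabceecce  e
   13  ceeccecee$dcacbaceaab  b
   14  dcacbaceaabceeccecee$  $
   15  e$dcacbaceaabceeccece  e
   16  eaabceeccecee$dcacbac  c
   17  eccecee$dcacbaceaabce  e
   18  ecee$dcacbaceaabceecc  c
   19  ee$dcacbaceaabceeccec  c
   20  eeccecee$dcacbaceaabc  c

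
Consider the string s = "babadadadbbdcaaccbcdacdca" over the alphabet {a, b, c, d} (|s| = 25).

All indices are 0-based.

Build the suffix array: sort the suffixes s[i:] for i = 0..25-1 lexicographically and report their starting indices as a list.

[24, 13, 1, 14, 20, 3, 5, 7, 0, 2, 9, 17, 10, 23, 12, 16, 15, 18, 21, 19, 4, 6, 8, 22, 11]

sorted suffixes:
  #0 SA[0]=24  'a'
  #1 SA[1]=13  'aaccbcdacdca'
  #2 SA[2]=1  'abadadadbbdcaaccbcdacdca'
  #3 SA[3]=14  'accbcdacdca'
  #4 SA[4]=20  'acdca'
  #5 SA[5]=3  'adadadbbdcaaccbcdacdca'
  #6 SA[6]=5  'adadbbdcaaccbcdacdca'
  #7 SA[7]=7  'adbbdcaaccbcdacdca'
  #8 SA[8]=0  'babadadadbbdcaaccbcdacdca'
  #9 SA[9]=2  'badadadbbdcaaccbcdacdca'
  #10 SA[10]=9  'bbdcaaccbcdacdca'
  #11 SA[11]=17  'bcdacdca'
  #12 SA[12]=10  'bdcaaccbcdacdca'
  #13 SA[13]=23  'ca'
  #14 SA[14]=12  'caaccbcdacdca'
  #15 SA[15]=16  'cbcdacdca'
  #16 SA[16]=15  'ccbcdacdca'
  #17 SA[17]=18  'cdacdca'
  #18 SA[18]=21  'cdca'
  #19 SA[19]=19  'dacdca'
  #20 SA[20]=4  'dadadbbdcaaccbcdacdca'
  #21 SA[21]=6  'dadbbdcaaccbcdacdca'
  #22 SA[22]=8  'dbbdcaaccbcdacdca'
  #23 SA[23]=22  'dca'
  #24 SA[24]=11  'dcaaccbcdacdca'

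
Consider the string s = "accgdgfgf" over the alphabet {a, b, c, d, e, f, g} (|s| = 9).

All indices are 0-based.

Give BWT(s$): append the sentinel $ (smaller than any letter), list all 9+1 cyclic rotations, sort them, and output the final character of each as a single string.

rank  rotation    last
    0  $accgdgfgf  f
    1  accgdgfgf$  $
    2  ccgdgfgf$a  a
    3  cgdgfgf$ac  c
    4  dgfgf$accg  g
    5  f$accgdgfg  g
    6  fgf$accgdg  g
    7  gdgfgf$acc  c
    8  gf$accgdgf  f
    9  gfgf$accgd  d

f$acgggcfd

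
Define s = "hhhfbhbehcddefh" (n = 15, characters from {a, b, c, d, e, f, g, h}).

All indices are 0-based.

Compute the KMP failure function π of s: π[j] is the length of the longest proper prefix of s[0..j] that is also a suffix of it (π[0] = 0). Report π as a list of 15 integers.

[0, 1, 2, 0, 0, 1, 0, 0, 1, 0, 0, 0, 0, 0, 1]

π[0] = 0
j=1 s[j]='h': π[1]=1 (border 'h')
j=2 s[j]='h': π[2]=2 (border 'hh')
j=3 s[j]='f': k: 2→1→0; π[3]=0 (border '')
j=4 s[j]='b': π[4]=0 (border '')
j=5 s[j]='h': π[5]=1 (border 'h')
j=6 s[j]='b': k: 1→0; π[6]=0 (border '')
j=7 s[j]='e': π[7]=0 (border '')
j=8 s[j]='h': π[8]=1 (border 'h')
j=9 s[j]='c': k: 1→0; π[9]=0 (border '')
j=10 s[j]='d': π[10]=0 (border '')
j=11 s[j]='d': π[11]=0 (border '')
j=12 s[j]='e': π[12]=0 (border '')
j=13 s[j]='f': π[13]=0 (border '')
j=14 s[j]='h': π[14]=1 (border 'h')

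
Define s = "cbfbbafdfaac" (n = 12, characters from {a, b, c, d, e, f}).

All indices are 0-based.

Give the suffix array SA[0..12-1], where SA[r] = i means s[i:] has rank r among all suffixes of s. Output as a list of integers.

[9, 10, 5, 4, 3, 1, 11, 0, 7, 8, 2, 6]

sorted suffixes:
  #0 SA[0]=9  'aac'
  #1 SA[1]=10  'ac'
  #2 SA[2]=5  'afdfaac'
  #3 SA[3]=4  'bafdfaac'
  #4 SA[4]=3  'bbafdfaac'
  #5 SA[5]=1  'bfbbafdfaac'
  #6 SA[6]=11  'c'
  #7 SA[7]=0  'cbfbbafdfaac'
  #8 SA[8]=7  'dfaac'
  #9 SA[9]=8  'faac'
  #10 SA[10]=2  'fbbafdfaac'
  #11 SA[11]=6  'fdfaac'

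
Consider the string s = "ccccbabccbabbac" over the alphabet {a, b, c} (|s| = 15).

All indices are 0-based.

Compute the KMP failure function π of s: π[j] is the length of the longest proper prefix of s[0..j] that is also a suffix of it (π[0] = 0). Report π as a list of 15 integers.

π[0] = 0
j=1 s[j]='c': π[1]=1 (border 'c')
j=2 s[j]='c': π[2]=2 (border 'cc')
j=3 s[j]='c': π[3]=3 (border 'ccc')
j=4 s[j]='b': k: 3→2→1→0; π[4]=0 (border '')
j=5 s[j]='a': π[5]=0 (border '')
j=6 s[j]='b': π[6]=0 (border '')
j=7 s[j]='c': π[7]=1 (border 'c')
j=8 s[j]='c': π[8]=2 (border 'cc')
j=9 s[j]='b': k: 2→1→0; π[9]=0 (border '')
j=10 s[j]='a': π[10]=0 (border '')
j=11 s[j]='b': π[11]=0 (border '')
j=12 s[j]='b': π[12]=0 (border '')
j=13 s[j]='a': π[13]=0 (border '')
j=14 s[j]='c': π[14]=1 (border 'c')

[0, 1, 2, 3, 0, 0, 0, 1, 2, 0, 0, 0, 0, 0, 1]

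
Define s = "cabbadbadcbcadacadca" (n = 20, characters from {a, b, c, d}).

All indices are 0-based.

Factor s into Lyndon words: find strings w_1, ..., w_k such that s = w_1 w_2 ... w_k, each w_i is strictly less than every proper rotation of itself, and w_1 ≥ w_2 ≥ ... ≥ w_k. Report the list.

["c", "abbadbadcbcadacadc", "a"]

emit factor 1: 'c' (i=0, period=1)
emit factor 2: 'abbadbadcbcadacadc' (i=1, period=18)
emit factor 3: 'a' (i=19, period=1)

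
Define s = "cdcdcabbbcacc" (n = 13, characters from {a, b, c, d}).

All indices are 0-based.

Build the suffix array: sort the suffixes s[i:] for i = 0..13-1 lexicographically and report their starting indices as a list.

[5, 10, 6, 7, 8, 12, 4, 9, 11, 2, 0, 3, 1]

rank | idx | suffix
   0 |   5 | abbbcacc
   1 |  10 | acc
   2 |   6 | bbbcacc
   3 |   7 | bbcacc
   4 |   8 | bcacc
   5 |  12 | c
   6 |   4 | cabbbcacc
   7 |   9 | cacc
   8 |  11 | cc
   9 |   2 | cdcabbbcacc
  10 |   0 | cdcdcabbbcacc
  11 |   3 | dcabbbcacc
  12 |   1 | dcdcabbbcacc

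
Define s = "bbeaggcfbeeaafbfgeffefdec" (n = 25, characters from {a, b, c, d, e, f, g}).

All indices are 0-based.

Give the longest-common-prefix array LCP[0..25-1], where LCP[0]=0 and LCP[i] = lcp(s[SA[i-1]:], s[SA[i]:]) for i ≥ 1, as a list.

[0, 1, 1, 0, 1, 2, 1, 0, 1, 0, 0, 2, 1, 1, 1, 2, 0, 2, 1, 1, 1, 1, 0, 1, 1]

rank→(start, suffix):
  0 → (11, 'aafbfgeffefdec')
  1 → (12, 'afbfgeffefdec')
  2 → (3, 'aggcfbeeaafbfgeffefdec')
  3 → (0, 'bbeaggcfbeeaafbfgeffefdec')
  4 → (1, 'beaggcfbeeaafbfgeffefdec')
  5 → (8, 'beeaafbfgeffefdec')
  6 → (14, 'bfgeffefdec')
  7 → (24, 'c')
  8 → (6, 'cfbeeaafbfgeffefdec')
  9 → (22, 'dec')
  10 → (10, 'eaafbfgeffefdec')
  11 → (2, 'eaggcfbeeaafbfgeffefdec')
  12 → (23, 'ec')
  13 → (9, 'eeaafbfgeffefdec')
  14 → (20, 'efdec')
  15 → (17, 'effefdec')
  16 → (7, 'fbeeaafbfgeffefdec')
  17 → (13, 'fbfgeffefdec')
  18 → (21, 'fdec')
  19 → (19, 'fefdec')
  20 → (18, 'ffefdec')
  21 → (15, 'fgeffefdec')
  22 → (5, 'gcfbeeaafbfgeffefdec')
  23 → (16, 'geffefdec')
  24 → (4, 'ggcfbeeaafbfgeffefdec')

SA = [11, 12, 3, 0, 1, 8, 14, 24, 6, 22, 10, 2, 23, 9, 20, 17, 7, 13, 21, 19, 18, 15, 5, 16, 4]
i: (SA[i-1],SA[i]) lcp shared
  1: (11,12) 1 'a'
  2: (12,3) 1 'a'
  3: (3,0) 0 ''
  4: (0,1) 1 'b'
  5: (1,8) 2 'be'
  6: (8,14) 1 'b'
  7: (14,24) 0 ''
  8: (24,6) 1 'c'
  9: (6,22) 0 ''
  10: (22,10) 0 ''
  11: (10,2) 2 'ea'
  12: (2,23) 1 'e'
  13: (23,9) 1 'e'
  14: (9,20) 1 'e'
  15: (20,17) 2 'ef'
  16: (17,7) 0 ''
  17: (7,13) 2 'fb'
  18: (13,21) 1 'f'
  19: (21,19) 1 'f'
  20: (19,18) 1 'f'
  21: (18,15) 1 'f'
  22: (15,5) 0 ''
  23: (5,16) 1 'g'
  24: (16,4) 1 'g'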